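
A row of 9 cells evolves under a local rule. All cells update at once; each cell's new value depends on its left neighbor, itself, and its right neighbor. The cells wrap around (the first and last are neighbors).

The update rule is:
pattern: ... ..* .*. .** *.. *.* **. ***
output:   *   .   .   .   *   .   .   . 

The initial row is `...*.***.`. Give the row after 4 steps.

step 1: **......*
step 2: ..*****..
step 3: *......**
step 4: .*****...

.*****...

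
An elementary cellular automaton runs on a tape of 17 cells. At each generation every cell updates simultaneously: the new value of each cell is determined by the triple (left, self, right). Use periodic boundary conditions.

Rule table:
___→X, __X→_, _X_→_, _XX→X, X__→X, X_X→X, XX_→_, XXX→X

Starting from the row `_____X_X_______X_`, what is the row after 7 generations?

_X_XXXXX_X_XXXX_X

XXXX__X_XXXXXX__X
XXX_X__XXXXXX_X_X
XX_X_X_XXXXX_X_XX
X_X_X_XXXXX_X_XXX
_X_X_XXXXX_X_XXXX
X_X_XXXXX_X_XXXX_
_X_XXXXX_X_XXXX_X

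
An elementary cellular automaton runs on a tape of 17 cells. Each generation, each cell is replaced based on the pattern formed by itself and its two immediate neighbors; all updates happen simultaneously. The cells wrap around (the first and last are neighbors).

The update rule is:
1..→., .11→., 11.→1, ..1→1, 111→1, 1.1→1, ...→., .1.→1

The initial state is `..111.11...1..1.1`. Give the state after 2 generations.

.1.111.1..11.1111
111.1111.1.11.111

111.1111.1.11.111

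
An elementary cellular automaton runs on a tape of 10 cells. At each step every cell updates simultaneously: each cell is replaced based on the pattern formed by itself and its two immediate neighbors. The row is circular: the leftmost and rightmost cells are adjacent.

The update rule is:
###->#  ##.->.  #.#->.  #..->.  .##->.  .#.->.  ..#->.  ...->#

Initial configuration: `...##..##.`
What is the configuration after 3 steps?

##..####..

##........
...######.
##..####..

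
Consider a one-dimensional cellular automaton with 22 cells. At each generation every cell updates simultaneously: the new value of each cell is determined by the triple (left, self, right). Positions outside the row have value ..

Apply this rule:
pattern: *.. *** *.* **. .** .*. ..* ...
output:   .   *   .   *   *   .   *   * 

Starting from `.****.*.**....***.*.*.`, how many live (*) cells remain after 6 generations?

19

*****...**.******.....
*****.****.******.****
*****.****.******.****  (fixed point — unchanged through generation 6)
count of *: 19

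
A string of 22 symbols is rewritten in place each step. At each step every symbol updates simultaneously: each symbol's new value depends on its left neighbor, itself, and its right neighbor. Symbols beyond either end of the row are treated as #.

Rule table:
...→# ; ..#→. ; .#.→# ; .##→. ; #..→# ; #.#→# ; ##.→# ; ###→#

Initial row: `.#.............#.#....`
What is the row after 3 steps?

##############.######.
###############.######
################.#####

################.#####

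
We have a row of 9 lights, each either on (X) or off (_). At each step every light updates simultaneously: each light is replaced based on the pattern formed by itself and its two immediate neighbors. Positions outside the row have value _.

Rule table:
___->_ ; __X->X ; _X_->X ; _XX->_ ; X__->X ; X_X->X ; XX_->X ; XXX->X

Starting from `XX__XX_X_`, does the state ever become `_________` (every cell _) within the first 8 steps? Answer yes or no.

no

_XXX_XXXX
X_XXX_XXX
XX_XXX_XX
_XX_XXX_X
X_XX_XXXX
XX_XX_XXX
_XX_XX_XX
X_XX_XX_X
step 8 is X_XX_XX_X, still not uniform _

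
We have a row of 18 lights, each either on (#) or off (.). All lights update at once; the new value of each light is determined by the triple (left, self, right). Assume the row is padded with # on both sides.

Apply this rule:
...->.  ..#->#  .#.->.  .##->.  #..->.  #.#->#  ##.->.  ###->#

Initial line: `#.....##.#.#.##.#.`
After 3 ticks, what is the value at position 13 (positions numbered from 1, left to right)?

tick 1: .....#..#.#.#..#.#
tick 2: ....#..#.#.#..#.#.
tick 3: ...#..#.#.#..#.#.#
position 13 holds .

.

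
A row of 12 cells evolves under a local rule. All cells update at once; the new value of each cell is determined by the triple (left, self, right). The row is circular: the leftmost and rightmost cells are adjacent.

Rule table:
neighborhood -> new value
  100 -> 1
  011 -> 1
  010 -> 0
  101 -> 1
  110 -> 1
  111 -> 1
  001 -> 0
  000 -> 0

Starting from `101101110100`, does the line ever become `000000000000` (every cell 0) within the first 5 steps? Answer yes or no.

011111111010
011111111101
111111111110
111111111111
111111111111
step 5 is 111111111111, still not uniform 0

no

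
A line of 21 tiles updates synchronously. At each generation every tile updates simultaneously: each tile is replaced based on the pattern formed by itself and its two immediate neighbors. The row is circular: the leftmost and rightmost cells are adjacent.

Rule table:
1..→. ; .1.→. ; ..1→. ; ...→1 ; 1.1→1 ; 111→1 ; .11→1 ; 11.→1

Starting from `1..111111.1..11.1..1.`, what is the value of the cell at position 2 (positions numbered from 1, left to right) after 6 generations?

...1111111...111....1
.1.1111111.1.111.11..
..111111111.1111111.1
..111111111111111111.
1.111111111111111111.
.11111111111111111111
position 2 holds 1

1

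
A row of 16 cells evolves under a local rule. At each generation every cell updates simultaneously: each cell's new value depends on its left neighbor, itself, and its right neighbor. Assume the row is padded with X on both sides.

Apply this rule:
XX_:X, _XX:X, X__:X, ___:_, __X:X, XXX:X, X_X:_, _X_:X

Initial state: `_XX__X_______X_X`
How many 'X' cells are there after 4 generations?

13

_XXXXXX_____XX_X
_XXXXXXX___XXX_X
_XXXXXXXX_XXXX_X
_XXXXXXXX_XXXX_X
count of X: 13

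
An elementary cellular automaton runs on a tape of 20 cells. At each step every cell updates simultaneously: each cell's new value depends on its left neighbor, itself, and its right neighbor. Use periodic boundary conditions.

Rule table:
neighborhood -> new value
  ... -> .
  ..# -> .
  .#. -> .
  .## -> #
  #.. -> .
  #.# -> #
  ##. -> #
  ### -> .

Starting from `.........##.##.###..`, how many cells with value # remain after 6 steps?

step 1: .........#######.#..
step 2: .........#.....##...
step 3: ...............##...
step 4: ...............##...  (fixed point — unchanged through step 6)
count of #: 2

2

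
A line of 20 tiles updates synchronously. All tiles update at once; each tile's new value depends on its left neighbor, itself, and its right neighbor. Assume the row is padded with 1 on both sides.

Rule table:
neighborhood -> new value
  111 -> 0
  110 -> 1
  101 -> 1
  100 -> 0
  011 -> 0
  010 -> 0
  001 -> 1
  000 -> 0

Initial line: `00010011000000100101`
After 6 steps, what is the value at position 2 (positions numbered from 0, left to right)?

1

00100101000001001010
01001010000010010101
10010100000100101010
10101000001001010101
11010000010010101010
01100000100101010101
position 2 holds 1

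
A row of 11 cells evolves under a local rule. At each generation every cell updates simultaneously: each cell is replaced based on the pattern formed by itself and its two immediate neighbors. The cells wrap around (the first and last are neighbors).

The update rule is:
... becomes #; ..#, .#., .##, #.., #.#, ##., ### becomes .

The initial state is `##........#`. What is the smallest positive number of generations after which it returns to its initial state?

...######..
##........#

2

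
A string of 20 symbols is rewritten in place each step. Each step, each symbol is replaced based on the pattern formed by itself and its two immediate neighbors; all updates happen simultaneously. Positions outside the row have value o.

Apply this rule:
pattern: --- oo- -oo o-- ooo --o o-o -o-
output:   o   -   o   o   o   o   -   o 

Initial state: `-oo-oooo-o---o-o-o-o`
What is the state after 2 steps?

-o--ooo--ooooo-o-o-o
-ooooo-oooooo--o-o-o

-ooooo-oooooo--o-o-o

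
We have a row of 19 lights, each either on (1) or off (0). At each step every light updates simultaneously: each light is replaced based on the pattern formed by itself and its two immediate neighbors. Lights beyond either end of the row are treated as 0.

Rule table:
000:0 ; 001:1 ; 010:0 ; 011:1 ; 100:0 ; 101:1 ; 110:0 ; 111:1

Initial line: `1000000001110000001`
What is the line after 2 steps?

0000000011100000010
0000000111000000100

0000000111000000100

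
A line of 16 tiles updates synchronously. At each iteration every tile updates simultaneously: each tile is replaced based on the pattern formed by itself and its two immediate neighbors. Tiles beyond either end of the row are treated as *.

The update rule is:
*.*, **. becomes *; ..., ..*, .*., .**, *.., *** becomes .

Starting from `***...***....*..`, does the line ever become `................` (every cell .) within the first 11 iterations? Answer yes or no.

..*.....*.......
................
all cells are . at iteration 2

yes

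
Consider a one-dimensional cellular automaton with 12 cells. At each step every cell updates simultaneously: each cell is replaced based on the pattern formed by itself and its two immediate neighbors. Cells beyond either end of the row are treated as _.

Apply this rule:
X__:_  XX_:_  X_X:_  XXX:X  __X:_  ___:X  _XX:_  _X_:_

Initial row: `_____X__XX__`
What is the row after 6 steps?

step 1: XXXX_______X
step 2: _XX__XXXXX__
step 3: ______XXX__X
step 4: XXXXX__X____
step 5: _XXX_____XXX
step 6: __X__XXX__X_

__X__XXX__X_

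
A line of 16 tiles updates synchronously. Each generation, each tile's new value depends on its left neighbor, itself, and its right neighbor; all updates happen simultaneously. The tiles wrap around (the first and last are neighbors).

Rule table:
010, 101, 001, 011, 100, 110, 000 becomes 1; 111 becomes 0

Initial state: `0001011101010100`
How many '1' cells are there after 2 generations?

3

1111110111111111
0000011100000000
count of 1: 3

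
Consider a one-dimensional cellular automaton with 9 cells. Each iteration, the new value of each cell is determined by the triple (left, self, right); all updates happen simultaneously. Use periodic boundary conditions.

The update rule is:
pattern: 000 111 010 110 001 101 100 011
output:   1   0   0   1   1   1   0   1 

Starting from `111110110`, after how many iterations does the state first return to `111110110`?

36

100011111
101110000
011010111
111101101
000111111
011100001
110101110
111011011
001111110
111000010
101011101
110110111
011111100
110000101
010111011
101101111
111111000
100001011
101110110
011011111
111110001
000010111
011101101
110111110
111100011
000101110
111011010
101111101
111000111
001011100
110110101
011111011
110001111
010111000
101101011
111110110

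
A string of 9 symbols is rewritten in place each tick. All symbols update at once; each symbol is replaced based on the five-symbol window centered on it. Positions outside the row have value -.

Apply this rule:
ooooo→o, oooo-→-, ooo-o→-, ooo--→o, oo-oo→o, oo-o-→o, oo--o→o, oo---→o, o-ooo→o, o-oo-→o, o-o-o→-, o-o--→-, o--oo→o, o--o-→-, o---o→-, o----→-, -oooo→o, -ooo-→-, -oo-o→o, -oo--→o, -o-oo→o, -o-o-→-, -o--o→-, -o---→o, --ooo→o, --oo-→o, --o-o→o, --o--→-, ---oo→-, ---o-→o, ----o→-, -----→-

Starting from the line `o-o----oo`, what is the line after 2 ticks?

----o--oo

o--o---oo
----o--oo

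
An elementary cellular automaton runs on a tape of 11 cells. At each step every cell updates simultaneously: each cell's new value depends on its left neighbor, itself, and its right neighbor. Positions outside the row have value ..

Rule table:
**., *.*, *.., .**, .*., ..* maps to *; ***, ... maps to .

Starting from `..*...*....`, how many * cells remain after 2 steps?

7

.***.***...
**.***.**..
count of *: 7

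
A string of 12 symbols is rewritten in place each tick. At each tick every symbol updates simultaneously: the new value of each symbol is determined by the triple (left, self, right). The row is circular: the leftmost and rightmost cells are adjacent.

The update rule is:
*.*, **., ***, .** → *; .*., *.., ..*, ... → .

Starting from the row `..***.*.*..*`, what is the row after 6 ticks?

tick 1: ..****.*....
tick 2: ..*****.....
tick 3: ..*****.....  (fixed point — unchanged through tick 6)

..*****.....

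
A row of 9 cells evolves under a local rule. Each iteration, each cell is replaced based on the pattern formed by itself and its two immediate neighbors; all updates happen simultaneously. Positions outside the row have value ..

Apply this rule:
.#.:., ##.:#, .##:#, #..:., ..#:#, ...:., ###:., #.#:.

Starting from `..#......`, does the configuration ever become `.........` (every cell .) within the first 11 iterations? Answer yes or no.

yes

iteration 1: .#.......
iteration 2: #........
iteration 3: .........
all cells are . at iteration 3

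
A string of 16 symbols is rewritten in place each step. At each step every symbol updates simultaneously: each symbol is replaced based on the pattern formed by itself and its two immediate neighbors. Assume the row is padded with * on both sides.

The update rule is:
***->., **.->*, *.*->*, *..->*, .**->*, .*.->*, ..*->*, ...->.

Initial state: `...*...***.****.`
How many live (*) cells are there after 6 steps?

*.***.**.***..**
***.******.****.
..***....***..**
***.**..**.****.
..**********..**
***........****.
count of *: 7

7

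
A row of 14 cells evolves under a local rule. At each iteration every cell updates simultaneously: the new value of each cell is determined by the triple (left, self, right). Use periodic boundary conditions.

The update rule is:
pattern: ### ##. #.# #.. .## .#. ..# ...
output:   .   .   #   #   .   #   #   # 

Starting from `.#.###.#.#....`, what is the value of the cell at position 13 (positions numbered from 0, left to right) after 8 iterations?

###...########
...###........
###...########  (repeats iteration 1; period 2)
iteration 8: ...###........
position 13 holds .

.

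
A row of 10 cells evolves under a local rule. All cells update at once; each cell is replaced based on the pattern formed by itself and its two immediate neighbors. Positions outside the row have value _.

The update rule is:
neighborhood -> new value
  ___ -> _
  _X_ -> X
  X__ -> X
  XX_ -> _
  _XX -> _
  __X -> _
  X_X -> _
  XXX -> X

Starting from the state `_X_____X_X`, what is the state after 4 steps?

_XX____X_X
___X___X_X
___XX__X_X
_____X_X_X

_____X_X_X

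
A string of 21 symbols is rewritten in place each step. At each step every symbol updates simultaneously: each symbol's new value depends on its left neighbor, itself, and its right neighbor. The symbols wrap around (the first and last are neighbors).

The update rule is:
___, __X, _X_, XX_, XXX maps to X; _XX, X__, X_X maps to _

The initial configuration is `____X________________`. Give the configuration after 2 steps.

XXXXX__XXXXXXXXXXXXXX

XXXXX_XXXXXXXXXXXXXXX
XXXXX__XXXXXXXXXXXXXX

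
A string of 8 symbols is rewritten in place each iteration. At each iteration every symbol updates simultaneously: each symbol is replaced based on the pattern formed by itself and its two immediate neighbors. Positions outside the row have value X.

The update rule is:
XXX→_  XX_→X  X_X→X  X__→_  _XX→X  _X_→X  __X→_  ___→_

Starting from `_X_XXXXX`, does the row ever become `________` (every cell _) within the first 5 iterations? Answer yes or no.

iteration 1: XXXX____
iteration 2: ___X____
iteration 3: ___X____  (fixed point — unchanged through iteration 5)
iteration 5 is ___X____, still not uniform _

no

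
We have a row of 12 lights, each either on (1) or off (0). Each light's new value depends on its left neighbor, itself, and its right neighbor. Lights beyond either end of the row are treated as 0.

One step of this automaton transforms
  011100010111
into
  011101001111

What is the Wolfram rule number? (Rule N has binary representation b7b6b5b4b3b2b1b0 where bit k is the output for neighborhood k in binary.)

position 2: 111 → 1  (bit 7 = 1)
position 3: 110 → 1  (bit 6 = 1)
position 8: 101 → 1  (bit 5 = 1)
position 4: 100 → 0  (bit 4 = 0)
position 1: 011 → 1  (bit 3 = 1)
position 7: 010 → 0  (bit 2 = 0)
position 0: 001 → 0  (bit 1 = 0)
position 5: 000 → 1  (bit 0 = 1)
bits b7..b0 = 11101001 = 233

233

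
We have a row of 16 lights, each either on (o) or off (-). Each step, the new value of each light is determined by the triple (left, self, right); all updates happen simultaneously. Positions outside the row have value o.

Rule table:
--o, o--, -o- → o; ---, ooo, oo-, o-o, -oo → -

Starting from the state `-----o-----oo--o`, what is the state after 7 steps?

o-oooooo--o---oo

step 1: o---ooo---o--oo-
step 2: -o-o---o-oooo---
step 3: -o-oo-oo-----o-o
step 4: -o------o---oo--
step 5: -oo----ooo-o--oo
step 6: ---o--o----ooo--
step 7: o-oooooo--o---oo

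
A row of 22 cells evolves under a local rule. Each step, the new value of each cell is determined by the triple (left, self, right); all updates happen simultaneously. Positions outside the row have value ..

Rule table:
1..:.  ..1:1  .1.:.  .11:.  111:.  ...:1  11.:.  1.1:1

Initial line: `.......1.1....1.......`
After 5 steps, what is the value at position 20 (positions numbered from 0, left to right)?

1111111.1..111..111111
.......1..1....1......
1111111..1..111..11111
........1..1....1.....
11111111..1..111..1111
position 20 holds 1

1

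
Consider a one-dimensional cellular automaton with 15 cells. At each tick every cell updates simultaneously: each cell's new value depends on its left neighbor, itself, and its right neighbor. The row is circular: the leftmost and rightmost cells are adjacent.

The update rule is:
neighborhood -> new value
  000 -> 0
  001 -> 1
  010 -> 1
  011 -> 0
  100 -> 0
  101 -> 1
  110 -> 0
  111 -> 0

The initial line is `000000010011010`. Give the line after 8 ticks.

001101000000001

000000110100110
000001001101000
000011010011000
000100110100000
001101001100000
010011010000000
110100110000000
001101000000001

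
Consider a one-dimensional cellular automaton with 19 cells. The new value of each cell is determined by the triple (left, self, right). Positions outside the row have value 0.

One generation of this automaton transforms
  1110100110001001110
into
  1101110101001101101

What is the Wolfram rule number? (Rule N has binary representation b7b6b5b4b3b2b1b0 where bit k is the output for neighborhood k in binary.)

position 1: 111 → 1  (bit 7 = 1)
position 2: 110 → 0  (bit 6 = 0)
position 3: 101 → 1  (bit 5 = 1)
position 5: 100 → 1  (bit 4 = 1)
position 0: 011 → 1  (bit 3 = 1)
position 4: 010 → 1  (bit 2 = 1)
position 6: 001 → 0  (bit 1 = 0)
position 10: 000 → 0  (bit 0 = 0)
bits b7..b0 = 10111100 = 188

188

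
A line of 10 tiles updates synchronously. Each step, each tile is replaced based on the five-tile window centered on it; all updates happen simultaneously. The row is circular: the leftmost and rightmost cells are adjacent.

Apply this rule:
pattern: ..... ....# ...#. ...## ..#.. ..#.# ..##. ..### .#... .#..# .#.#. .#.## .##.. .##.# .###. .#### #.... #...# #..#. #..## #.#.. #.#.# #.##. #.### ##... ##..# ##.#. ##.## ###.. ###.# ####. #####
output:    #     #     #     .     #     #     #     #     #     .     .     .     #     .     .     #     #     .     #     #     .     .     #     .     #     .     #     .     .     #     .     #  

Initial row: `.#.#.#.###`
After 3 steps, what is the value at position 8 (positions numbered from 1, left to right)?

#........#
########.#
######.#..
position 8 holds #

#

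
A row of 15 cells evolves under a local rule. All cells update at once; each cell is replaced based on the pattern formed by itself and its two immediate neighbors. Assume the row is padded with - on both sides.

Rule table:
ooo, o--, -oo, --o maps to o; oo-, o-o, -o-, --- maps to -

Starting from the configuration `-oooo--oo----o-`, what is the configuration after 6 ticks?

ooo---oo-------

oooo-ooo-o--o-o
ooo--oo---oo---
oo-ooo-o-oo-o--
o--oo----o---o-
-ooo-o--o-o-o-o
ooo---oo-------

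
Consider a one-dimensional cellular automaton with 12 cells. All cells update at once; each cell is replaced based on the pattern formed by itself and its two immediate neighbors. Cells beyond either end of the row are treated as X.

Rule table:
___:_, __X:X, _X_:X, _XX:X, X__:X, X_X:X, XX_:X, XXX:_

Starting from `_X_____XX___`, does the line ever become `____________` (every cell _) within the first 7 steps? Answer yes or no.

step 1: XXX___XXXX_X
step 2: __XX_XX__XXX
step 3: XXXXXXXXXX__
step 4: _________XXX
step 5: X_______XX__
step 6: XX_____XXXXX
step 7: _XX___XX____
step 7 is _XX___XX____, still not uniform _

no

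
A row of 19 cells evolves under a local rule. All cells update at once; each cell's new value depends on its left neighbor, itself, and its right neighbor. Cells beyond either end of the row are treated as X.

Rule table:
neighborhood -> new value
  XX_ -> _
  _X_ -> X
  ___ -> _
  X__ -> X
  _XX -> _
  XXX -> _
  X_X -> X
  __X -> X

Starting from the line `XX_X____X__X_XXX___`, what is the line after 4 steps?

step 1: __XXX__XXXXXX___X_X
step 2: XX___XX______X_XXX_
step 3: __X_X__X____XXX___X
step 4: XXXXXXXXX__X___X_X_

XXXXXXXXX__X___X_X_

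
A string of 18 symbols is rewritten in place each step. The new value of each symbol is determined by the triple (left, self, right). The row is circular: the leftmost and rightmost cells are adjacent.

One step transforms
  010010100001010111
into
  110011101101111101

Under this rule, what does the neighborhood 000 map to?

At position 8 the neighborhood is 000; the next row has 1 there.

1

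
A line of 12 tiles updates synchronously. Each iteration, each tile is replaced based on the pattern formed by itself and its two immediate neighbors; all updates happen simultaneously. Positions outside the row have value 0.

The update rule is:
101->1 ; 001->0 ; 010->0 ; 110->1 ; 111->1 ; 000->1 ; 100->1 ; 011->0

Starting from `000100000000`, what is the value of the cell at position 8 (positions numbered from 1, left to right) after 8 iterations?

iteration 1: 110011111111
iteration 2: 011001111111
iteration 3: 001100111111
iteration 4: 100110011111
iteration 5: 010011001111
iteration 6: 001001100111
iteration 7: 100100110011
iteration 8: 010010011001
position 8 holds 1

1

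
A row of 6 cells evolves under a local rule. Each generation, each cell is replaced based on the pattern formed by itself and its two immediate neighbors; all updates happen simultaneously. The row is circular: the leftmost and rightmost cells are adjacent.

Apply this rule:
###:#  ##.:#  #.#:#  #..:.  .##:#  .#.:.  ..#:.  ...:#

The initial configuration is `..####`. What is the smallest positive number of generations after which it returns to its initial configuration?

1

..####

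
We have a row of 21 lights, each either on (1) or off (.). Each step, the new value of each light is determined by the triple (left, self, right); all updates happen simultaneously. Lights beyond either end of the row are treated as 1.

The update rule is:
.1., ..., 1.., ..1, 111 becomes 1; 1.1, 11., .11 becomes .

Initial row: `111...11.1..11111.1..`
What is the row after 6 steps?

1.1111.1.1111111.1.11

11.111...111.111..111
1...1.111.1...1.11.11
.1111..1..11111.....1
..11.11111.111.11111.
11....111...1...111..
1.1111.1.1111111.1.11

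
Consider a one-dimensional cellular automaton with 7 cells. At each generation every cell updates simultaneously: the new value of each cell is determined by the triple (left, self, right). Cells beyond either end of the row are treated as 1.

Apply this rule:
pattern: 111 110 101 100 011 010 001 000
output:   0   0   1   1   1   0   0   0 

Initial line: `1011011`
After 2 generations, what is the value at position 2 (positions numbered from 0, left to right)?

0

0110110
1101101
position 2 holds 0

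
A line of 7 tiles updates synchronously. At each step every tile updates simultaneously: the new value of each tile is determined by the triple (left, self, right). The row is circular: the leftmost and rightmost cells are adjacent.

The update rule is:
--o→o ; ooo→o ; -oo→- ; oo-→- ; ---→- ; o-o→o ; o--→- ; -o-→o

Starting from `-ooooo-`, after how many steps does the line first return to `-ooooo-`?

o-ooo--
oo-o--o
o-oo-o-
oo--ooo
o--o-oo
--ooo-o
-o-o-oo
ooooo--
-ooo--o
o-o--oo
-oo-o-o
o--oooo
--o-ooo
-ooo-o-
o-o-oo-
oooo--o
ooo--o-
-o--ooo
oo-o-o-
--ooooo
-o-ooo-
ooo-o--
-o-oo-o
ooo--oo
oo--o-o
o--ooo-
o-o-o-o
-ooooo-

28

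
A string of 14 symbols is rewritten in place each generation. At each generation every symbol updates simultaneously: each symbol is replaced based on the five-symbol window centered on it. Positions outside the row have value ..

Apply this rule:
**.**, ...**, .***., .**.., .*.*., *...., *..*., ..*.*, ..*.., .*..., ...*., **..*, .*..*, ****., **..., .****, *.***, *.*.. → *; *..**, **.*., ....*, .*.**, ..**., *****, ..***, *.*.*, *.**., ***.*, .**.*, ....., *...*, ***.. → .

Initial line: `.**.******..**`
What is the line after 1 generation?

*..***..*.*..*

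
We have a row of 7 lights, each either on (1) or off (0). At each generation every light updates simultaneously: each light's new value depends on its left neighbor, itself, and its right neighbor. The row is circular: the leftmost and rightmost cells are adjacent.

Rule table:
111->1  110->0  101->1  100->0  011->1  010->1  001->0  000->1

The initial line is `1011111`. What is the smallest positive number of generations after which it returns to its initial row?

0111111
1111110
1111101
1111011
1110111
1101111
1011111

7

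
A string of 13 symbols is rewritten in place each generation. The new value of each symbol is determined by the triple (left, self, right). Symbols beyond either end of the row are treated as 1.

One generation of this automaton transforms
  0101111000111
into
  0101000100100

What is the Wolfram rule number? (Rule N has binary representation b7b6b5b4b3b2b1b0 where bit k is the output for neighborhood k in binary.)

28

position 4: 111 → 0  (bit 7 = 0)
position 6: 110 → 0  (bit 6 = 0)
position 0: 101 → 0  (bit 5 = 0)
position 7: 100 → 1  (bit 4 = 1)
position 3: 011 → 1  (bit 3 = 1)
position 1: 010 → 1  (bit 2 = 1)
position 9: 001 → 0  (bit 1 = 0)
position 8: 000 → 0  (bit 0 = 0)
bits b7..b0 = 00011100 = 28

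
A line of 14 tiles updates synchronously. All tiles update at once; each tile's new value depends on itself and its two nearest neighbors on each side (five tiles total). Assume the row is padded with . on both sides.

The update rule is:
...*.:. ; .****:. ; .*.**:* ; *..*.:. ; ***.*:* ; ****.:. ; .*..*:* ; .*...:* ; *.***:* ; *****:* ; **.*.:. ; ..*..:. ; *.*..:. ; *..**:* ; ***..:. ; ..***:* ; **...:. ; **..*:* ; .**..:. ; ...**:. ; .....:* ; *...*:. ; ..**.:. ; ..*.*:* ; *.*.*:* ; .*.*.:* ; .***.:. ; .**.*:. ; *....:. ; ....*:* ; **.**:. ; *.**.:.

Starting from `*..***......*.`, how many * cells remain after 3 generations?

.***....***..*
.*....*.*..*..
..*.*.**.*..*.
count of *: 6

6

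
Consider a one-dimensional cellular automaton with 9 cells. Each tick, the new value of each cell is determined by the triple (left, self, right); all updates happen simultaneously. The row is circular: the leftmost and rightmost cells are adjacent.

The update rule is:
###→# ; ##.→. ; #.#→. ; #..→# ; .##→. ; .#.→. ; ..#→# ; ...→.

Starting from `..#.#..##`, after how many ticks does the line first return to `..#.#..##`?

2

##...##..
..#.#..##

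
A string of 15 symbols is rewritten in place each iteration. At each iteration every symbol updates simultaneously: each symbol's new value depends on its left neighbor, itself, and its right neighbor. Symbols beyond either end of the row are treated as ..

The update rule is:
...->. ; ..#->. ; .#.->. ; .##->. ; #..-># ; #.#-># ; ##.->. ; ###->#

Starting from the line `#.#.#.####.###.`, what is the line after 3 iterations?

...#.#.#..#.#.#

.#.#.#.##.#.#.#
..#.#.#..#.#.#.
...#.#.#..#.#.#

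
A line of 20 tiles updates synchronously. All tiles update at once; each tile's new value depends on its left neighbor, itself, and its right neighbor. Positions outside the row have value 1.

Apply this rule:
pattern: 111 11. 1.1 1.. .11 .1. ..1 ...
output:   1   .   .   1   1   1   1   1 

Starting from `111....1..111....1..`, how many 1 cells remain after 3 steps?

11.111111111.1111111
1..11111111..1111111
.111111111.111111111
count of 1: 18

18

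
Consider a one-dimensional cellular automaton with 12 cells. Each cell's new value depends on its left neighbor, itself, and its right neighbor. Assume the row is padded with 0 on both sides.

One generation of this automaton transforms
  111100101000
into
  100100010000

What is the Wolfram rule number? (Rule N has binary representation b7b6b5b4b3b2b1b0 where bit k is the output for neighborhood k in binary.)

104

position 1: 111 → 0  (bit 7 = 0)
position 3: 110 → 1  (bit 6 = 1)
position 7: 101 → 1  (bit 5 = 1)
position 4: 100 → 0  (bit 4 = 0)
position 0: 011 → 1  (bit 3 = 1)
position 6: 010 → 0  (bit 2 = 0)
position 5: 001 → 0  (bit 1 = 0)
position 10: 000 → 0  (bit 0 = 0)
bits b7..b0 = 01101000 = 104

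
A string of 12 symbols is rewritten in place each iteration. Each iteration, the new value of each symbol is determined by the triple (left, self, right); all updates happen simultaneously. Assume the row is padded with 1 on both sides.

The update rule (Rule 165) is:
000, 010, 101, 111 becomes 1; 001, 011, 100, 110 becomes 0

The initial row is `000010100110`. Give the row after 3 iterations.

000111000000

011011100001
100101001100
000111000000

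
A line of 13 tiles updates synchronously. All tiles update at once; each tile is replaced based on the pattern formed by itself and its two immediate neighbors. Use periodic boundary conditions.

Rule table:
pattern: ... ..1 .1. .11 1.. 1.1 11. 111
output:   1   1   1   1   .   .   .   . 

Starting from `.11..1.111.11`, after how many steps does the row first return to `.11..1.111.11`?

.1..11.1...1.
11.11..1.111.
1..1..11.1...
1.11.11..1.11
..1..1..11.1.
111.11.11..1.
1...1..1..11.
1.111.11.11..
1.1...1..1..1
..1.111.11.11
.11.1...1..1.
11..1.111.11.
1..11.1...1..
1.11..1.111.1
..1..11.1...1
.11.11..1.111
.1..1..11.1..
11.11.11..1.1
...1..1..11.1
.111.11.11..1
.1...1..1..11
.1.111.11.11.
11.1...1..1..
1..1.111.11.1
..11.1...1..1
.11..1.111.11

26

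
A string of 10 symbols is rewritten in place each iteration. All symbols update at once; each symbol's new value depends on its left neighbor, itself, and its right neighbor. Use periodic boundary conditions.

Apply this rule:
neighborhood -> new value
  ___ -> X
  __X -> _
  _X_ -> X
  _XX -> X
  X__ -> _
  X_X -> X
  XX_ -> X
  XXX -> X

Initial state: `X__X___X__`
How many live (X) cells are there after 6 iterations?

6

X__X_X_X__
X__XXXXX__
X__XXXXX__  (fixed point — unchanged through iteration 6)
count of X: 6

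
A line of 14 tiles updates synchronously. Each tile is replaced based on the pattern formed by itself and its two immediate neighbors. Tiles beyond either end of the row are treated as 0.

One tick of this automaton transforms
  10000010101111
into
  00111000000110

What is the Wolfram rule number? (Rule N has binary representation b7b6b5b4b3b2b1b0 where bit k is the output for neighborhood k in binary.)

129

position 11: 111 → 1  (bit 7 = 1)
position 13: 110 → 0  (bit 6 = 0)
position 7: 101 → 0  (bit 5 = 0)
position 1: 100 → 0  (bit 4 = 0)
position 10: 011 → 0  (bit 3 = 0)
position 0: 010 → 0  (bit 2 = 0)
position 5: 001 → 0  (bit 1 = 0)
position 2: 000 → 1  (bit 0 = 1)
bits b7..b0 = 10000001 = 129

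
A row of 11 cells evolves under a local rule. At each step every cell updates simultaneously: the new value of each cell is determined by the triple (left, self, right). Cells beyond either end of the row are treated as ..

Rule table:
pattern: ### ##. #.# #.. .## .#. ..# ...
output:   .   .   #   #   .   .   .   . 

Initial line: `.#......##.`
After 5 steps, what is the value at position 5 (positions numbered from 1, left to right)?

..#.......#
...#.......
....#......
.....#.....
......#....
position 5 holds .

.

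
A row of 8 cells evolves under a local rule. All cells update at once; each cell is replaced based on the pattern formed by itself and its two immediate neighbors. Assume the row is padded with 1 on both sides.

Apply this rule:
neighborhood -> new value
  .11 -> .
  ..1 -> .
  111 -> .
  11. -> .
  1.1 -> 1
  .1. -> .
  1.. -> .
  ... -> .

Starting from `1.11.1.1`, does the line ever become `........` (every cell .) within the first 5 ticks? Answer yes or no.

.1..1.1.
1....1.1
......1.
.......1
........
all cells are . at tick 5

yes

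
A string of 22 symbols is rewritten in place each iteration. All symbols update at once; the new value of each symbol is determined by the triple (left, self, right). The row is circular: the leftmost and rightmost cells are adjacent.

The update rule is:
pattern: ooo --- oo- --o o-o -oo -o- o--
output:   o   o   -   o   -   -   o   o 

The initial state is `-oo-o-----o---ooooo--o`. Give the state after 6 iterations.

----oooooooooo-ooo-ooo
oooo-oooooooo---o---o-
-oo---oooooo-oooooooo-
o--ooo-oooo---oooooo-o
-oo-o---oo-ooo-oooo---
o---oooo----o---oo-ooo

o---oooo----o---oo-ooo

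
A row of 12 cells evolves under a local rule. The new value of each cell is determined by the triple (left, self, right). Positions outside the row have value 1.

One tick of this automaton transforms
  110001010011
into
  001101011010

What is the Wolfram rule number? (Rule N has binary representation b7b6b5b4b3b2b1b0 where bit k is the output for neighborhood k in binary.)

29

position 0: 111 → 0  (bit 7 = 0)
position 1: 110 → 0  (bit 6 = 0)
position 6: 101 → 0  (bit 5 = 0)
position 2: 100 → 1  (bit 4 = 1)
position 10: 011 → 1  (bit 3 = 1)
position 5: 010 → 1  (bit 2 = 1)
position 4: 001 → 0  (bit 1 = 0)
position 3: 000 → 1  (bit 0 = 1)
bits b7..b0 = 00011101 = 29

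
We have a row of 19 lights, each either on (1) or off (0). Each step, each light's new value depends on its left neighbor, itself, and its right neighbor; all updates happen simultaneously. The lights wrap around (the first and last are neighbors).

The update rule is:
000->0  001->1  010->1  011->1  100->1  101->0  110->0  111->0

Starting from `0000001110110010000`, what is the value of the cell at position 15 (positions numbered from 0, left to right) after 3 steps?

1

0000011000101111000
0000110101101000100
0001100101001101110
position 15 holds 1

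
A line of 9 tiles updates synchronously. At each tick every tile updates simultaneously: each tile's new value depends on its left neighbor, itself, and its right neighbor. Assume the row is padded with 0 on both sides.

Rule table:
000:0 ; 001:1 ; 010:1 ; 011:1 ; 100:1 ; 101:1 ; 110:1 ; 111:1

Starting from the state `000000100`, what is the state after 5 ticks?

tick 1: 000001110
tick 2: 000011111
tick 3: 000111111
tick 4: 001111111
tick 5: 011111111

011111111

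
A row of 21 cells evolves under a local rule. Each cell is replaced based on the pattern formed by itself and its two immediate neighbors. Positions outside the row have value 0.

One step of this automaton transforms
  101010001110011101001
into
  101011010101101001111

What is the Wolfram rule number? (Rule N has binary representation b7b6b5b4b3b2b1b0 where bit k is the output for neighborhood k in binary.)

150

position 9: 111 → 1  (bit 7 = 1)
position 10: 110 → 0  (bit 6 = 0)
position 1: 101 → 0  (bit 5 = 0)
position 5: 100 → 1  (bit 4 = 1)
position 8: 011 → 0  (bit 3 = 0)
position 0: 010 → 1  (bit 2 = 1)
position 7: 001 → 1  (bit 1 = 1)
position 6: 000 → 0  (bit 0 = 0)
bits b7..b0 = 10010110 = 150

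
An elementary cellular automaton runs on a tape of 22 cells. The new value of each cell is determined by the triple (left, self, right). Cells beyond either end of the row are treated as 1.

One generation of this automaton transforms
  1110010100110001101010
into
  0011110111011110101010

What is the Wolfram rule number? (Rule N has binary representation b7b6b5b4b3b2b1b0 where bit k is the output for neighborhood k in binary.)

87

position 0: 111 → 0  (bit 7 = 0)
position 2: 110 → 1  (bit 6 = 1)
position 6: 101 → 0  (bit 5 = 0)
position 3: 100 → 1  (bit 4 = 1)
position 10: 011 → 0  (bit 3 = 0)
position 5: 010 → 1  (bit 2 = 1)
position 4: 001 → 1  (bit 1 = 1)
position 13: 000 → 1  (bit 0 = 1)
bits b7..b0 = 01010111 = 87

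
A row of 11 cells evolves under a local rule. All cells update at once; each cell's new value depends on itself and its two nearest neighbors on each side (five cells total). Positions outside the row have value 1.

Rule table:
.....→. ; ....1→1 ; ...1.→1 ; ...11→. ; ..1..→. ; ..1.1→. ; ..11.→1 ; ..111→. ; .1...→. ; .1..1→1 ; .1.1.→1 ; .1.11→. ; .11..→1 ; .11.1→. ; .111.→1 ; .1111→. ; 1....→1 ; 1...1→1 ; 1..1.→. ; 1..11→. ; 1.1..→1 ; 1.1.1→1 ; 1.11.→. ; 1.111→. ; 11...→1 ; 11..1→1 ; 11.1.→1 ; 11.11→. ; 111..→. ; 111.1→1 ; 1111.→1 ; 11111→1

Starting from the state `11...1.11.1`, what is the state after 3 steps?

step 1: 1.111......
step 2: 1..1.11..1.
step 3: .1....11...

.1....11...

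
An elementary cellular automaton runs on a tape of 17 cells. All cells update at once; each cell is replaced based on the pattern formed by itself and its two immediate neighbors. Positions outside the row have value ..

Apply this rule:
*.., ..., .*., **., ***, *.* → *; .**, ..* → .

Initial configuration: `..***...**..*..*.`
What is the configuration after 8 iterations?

*..****..**.**.**
**..****..**.**.*
.**..****..**.***
..**..****..**.**
*..**..****..**.*
**..**..****..***
.**..**..****..**
..**..**..****..*

..**..**..****..*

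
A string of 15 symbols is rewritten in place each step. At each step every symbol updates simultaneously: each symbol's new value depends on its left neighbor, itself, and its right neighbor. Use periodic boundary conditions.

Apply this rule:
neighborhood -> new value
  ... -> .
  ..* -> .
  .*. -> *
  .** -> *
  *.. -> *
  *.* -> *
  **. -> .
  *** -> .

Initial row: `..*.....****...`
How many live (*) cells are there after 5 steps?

..**....*...*..
..*.*...**..**.
..****..*.*.*.*
*.*...*.*******
.***..***......
count of *: 6

6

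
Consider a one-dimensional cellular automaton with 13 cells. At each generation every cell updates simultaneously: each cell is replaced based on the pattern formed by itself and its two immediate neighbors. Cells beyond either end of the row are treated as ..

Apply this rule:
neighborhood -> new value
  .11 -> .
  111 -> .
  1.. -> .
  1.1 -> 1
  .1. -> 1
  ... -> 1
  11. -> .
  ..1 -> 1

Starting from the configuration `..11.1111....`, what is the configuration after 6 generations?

generation 1: 11..1.....111
generation 2: ...11.1111...
generation 3: 111..1.....11
generation 4: ....11.1111..
generation 5: 1111..1.....1
generation 6: .....11.11111

.....11.11111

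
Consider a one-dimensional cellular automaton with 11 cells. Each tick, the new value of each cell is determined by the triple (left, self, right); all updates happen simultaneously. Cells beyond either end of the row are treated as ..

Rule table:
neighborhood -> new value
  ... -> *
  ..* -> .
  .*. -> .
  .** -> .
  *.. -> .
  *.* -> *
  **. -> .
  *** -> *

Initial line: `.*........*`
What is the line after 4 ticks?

...******..
**..****..*
.....**....
****....***

****....***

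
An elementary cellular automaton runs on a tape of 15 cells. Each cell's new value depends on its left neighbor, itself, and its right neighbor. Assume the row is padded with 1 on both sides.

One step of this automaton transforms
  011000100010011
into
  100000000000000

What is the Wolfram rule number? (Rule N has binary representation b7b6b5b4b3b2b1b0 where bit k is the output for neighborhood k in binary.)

32

position 14: 111 → 0  (bit 7 = 0)
position 2: 110 → 0  (bit 6 = 0)
position 0: 101 → 1  (bit 5 = 1)
position 3: 100 → 0  (bit 4 = 0)
position 1: 011 → 0  (bit 3 = 0)
position 6: 010 → 0  (bit 2 = 0)
position 5: 001 → 0  (bit 1 = 0)
position 4: 000 → 0  (bit 0 = 0)
bits b7..b0 = 00100000 = 32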